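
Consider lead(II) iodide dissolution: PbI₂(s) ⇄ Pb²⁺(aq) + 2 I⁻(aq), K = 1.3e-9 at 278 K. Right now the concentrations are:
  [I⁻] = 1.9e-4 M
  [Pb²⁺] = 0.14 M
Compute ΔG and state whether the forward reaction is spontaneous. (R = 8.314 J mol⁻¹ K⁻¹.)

ΔG = 3.14 kJ/mol; the forward reaction is non-spontaneous

(PbI₂ is a pure solid — omitted from Q.)
Q = [Pb²⁺]·[I⁻]² = (0.14)·(1.9e-4)² = 5.05e-9
ΔG = RT ln(Q/K) = (8.314 J mol⁻¹ K⁻¹)(278 K) × ln(5.05e-9/1.3e-9)
   = (2.311 kJ/mol)(1.357) = 3.14 kJ/mol
ΔG > 0, so the forward reaction is non-spontaneous (proceeds in reverse).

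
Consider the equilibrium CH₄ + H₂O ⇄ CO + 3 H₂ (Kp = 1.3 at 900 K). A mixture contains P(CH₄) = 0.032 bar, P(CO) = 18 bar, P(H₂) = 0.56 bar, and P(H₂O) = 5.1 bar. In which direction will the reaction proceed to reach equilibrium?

Qp = P(CO)·P(H₂)³ / (P(CH₄)·P(H₂O)) = (18)·(0.56)³ / ((0.032)·(5.1)) = 19
Qp = 19 > Kp = 1.3, so the reverse reaction proceeds.

reverse (toward reactants)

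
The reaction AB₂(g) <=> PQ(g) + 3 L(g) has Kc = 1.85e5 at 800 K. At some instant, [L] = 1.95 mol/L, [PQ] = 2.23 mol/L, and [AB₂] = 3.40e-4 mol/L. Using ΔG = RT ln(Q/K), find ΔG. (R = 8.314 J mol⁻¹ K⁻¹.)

ΔG = -8.89 kJ/mol

Qc = [PQ]·[L]³ / [AB₂] = (2.23)·(1.95)³ / (3.40e-4) = 48600
ΔG = RT ln(Qc/Kc) = (8.314 J mol⁻¹ K⁻¹)(800 K) × ln(48600/1.85e5)
   = (6.651 kJ/mol)(-1.337) = -8.89 kJ/mol
ΔG < 0, so the forward reaction is spontaneous (proceeds forward).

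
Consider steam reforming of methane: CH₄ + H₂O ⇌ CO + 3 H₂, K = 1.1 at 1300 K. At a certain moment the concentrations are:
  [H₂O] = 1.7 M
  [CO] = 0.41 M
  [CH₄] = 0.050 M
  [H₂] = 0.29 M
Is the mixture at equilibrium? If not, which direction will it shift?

Q = [CO]·[H₂]³ / ([CH₄]·[H₂O]) = (0.41)·(0.29)³ / ((0.050)·(1.7)) = 0.12
Q = 0.12 < K = 1.1: net forward reaction.

no; Q < K, reaction proceeds forward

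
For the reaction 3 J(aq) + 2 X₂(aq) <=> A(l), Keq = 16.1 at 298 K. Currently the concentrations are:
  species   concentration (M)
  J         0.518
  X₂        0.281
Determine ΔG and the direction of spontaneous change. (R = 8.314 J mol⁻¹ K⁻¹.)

ΔG = 4.29 kJ/mol; the forward reaction is non-spontaneous

(A is a pure liquid — omitted from Q.)
Q = 1 / ([J]³·[X₂]²) = 1 / ((0.518)³·(0.281)²) = 91.1
ΔG = RT ln(Q/Keq) = (8.314 J mol⁻¹ K⁻¹)(298 K) × ln(91.1/16.1)
   = (2.478 kJ/mol)(1.733) = 4.29 kJ/mol
ΔG > 0, so the forward reaction is non-spontaneous (proceeds in reverse).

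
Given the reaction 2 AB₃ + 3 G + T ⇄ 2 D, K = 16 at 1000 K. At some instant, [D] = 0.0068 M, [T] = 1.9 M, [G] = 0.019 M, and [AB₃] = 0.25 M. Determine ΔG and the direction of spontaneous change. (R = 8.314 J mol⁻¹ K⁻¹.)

Q = [D]² / ([AB₃]²·[G]³·[T]) = (0.0068)² / ((0.25)²·(0.019)³·(1.9)) = 56.8
ΔG = RT ln(Q/K) = (8.314 J mol⁻¹ K⁻¹)(1000 K) × ln(56.8/16)
   = (8.314 kJ/mol)(1.267) = 10.5 kJ/mol
ΔG > 0, so the forward reaction is non-spontaneous (proceeds in reverse).

ΔG = 10.5 kJ/mol; the forward reaction is non-spontaneous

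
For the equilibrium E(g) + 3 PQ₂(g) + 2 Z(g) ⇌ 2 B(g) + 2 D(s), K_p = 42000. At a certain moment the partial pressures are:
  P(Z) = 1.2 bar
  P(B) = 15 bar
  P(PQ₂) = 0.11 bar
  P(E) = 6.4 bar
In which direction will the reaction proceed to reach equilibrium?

to the right

(D is a pure solid — omitted from Q_p.)
Q_p = P(B)² / (P(E)·P(PQ₂)³·P(Z)²) = (15)² / ((6.4)·(0.11)³·(1.2)²) = 18000
Q_p = 18000 < K_p = 42000, so the forward reaction proceeds.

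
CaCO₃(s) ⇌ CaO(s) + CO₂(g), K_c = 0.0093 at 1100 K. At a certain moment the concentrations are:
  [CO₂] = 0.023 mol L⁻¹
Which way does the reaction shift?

(CaCO₃, CaO are pure solids — omitted from Q_c.)
Q_c = [CO₂] = 0.023
Q_c = 0.023 > K_c = 0.0093, so the reverse reaction proceeds.

toward reactants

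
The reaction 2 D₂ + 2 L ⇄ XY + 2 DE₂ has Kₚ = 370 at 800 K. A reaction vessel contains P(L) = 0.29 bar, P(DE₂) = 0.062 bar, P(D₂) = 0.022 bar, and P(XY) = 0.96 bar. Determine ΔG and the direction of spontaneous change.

Qₚ = P(XY)·P(DE₂)² / (P(D₂)²·P(L)²) = (0.96)·(0.062)² / ((0.022)²·(0.29)²) = 90.7
ΔG = RT ln(Qₚ/Kₚ) = (8.314 J mol⁻¹ K⁻¹)(800 K) × ln(90.7/370)
   = (6.651 kJ/mol)(-1.406) = -9.35 kJ/mol
ΔG < 0, so the forward reaction is spontaneous (proceeds forward).

ΔG = -9.35 kJ/mol; the forward reaction is spontaneous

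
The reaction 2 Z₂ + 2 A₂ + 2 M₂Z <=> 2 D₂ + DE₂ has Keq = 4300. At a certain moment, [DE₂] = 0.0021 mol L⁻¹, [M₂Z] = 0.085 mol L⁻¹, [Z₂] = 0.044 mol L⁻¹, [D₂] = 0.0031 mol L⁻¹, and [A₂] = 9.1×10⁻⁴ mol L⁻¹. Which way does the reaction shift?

Q = [D₂]²·[DE₂] / ([Z₂]²·[A₂]²·[M₂Z]²) = (0.0031)²·(0.0021) / ((0.044)²·(9.1×10⁻⁴)²·(0.085)²) = 1700
Q = 1700 < Keq = 4300, so the forward reaction proceeds.

to the right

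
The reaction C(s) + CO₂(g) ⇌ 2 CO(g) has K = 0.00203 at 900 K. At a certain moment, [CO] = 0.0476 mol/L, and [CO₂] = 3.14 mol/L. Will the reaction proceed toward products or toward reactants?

(C is a pure solid — omitted from Q.)
Q = [CO]² / [CO₂] = (0.0476)² / (3.14) = 7.22×10⁻⁴
Q = 7.22×10⁻⁴ < K = 0.00203, so the forward reaction proceeds.

in the forward direction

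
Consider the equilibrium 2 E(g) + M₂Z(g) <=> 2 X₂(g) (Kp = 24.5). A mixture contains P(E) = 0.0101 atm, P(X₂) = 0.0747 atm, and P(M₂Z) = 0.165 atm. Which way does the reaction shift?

in the reverse direction

Qp = P(X₂)² / (P(E)²·P(M₂Z)) = (0.0747)² / ((0.0101)²·(0.165)) = 332
Qp = 332 > Kp = 24.5, so the reverse reaction proceeds.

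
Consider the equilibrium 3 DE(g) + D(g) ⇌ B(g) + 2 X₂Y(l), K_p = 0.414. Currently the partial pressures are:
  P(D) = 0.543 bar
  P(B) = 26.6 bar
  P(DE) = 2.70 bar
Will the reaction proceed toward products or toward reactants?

to the left

(X₂Y is a pure liquid — omitted from Q_p.)
Q_p = P(B) / (P(DE)³·P(D)) = (26.6) / ((2.70)³·(0.543)) = 2.49
Q_p = 2.49 > K_p = 0.414, so the reverse reaction proceeds.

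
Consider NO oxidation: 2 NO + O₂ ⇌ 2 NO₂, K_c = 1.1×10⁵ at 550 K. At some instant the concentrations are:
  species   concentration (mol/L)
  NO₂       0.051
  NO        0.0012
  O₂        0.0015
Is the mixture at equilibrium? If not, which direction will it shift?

no; Q > K, reaction proceeds in reverse

Q_c = [NO₂]² / ([NO]²·[O₂]) = (0.051)² / ((0.0012)²·(0.0015)) = 1.2×10⁶
Q_c = 1.2×10⁶ > K_c = 1.1×10⁵: net reverse reaction.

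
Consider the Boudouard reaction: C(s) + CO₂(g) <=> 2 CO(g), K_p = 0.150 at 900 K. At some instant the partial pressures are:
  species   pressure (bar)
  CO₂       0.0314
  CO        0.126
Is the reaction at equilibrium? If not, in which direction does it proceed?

in the reverse direction

(C is a pure solid — omitted from Q_p.)
Q_p = P(CO)² / P(CO₂) = (0.126)² / (0.0314) = 0.506
Q_p = 0.506 > K_p = 0.150, so the reverse reaction proceeds.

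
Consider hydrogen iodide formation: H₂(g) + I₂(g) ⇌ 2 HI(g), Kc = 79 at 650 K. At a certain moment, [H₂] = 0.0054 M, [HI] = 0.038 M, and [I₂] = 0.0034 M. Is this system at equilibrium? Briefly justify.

yes, at equilibrium

Qc = [HI]² / ([H₂]·[I₂]) = (0.038)² / ((0.0054)·(0.0034)) = 79
Qc = 79 = Kc; the system is at equilibrium.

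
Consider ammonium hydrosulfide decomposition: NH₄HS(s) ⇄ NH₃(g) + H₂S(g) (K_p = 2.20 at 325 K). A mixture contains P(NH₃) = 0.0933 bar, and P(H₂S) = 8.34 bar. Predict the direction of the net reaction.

to the right

(NH₄HS is a pure solid — omitted from Q_p.)
Q_p = P(NH₃)·P(H₂S) = (0.0933)·(8.34) = 0.778
Q_p = 0.778 < K_p = 2.20, so the forward reaction proceeds.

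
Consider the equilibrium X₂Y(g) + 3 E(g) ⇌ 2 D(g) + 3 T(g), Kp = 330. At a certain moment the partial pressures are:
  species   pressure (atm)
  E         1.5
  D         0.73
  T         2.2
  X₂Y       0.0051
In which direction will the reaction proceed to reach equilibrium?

at equilibrium

Qp = P(D)²·P(T)³ / (P(X₂Y)·P(E)³) = (0.73)²·(2.2)³ / ((0.0051)·(1.5)³) = 330
Qp = 330 = Kp, so the system is already at equilibrium.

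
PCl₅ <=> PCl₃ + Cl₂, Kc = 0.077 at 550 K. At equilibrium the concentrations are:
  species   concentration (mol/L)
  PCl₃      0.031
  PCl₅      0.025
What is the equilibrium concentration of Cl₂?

[Cl₂] = 0.062 mol/L

At equilibrium, Kc = [PCl₃]·[Cl₂] / [PCl₅] = 0.077.
(0.031)·([Cl₂]) / (0.025) = 0.077
[Cl₂] = 0.0621 = 0.062 mol/L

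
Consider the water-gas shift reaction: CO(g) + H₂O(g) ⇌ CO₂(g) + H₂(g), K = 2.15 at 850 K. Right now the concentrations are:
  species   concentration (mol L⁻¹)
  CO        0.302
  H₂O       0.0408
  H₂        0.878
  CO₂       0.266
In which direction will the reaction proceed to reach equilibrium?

Q = [CO₂]·[H₂] / ([CO]·[H₂O]) = (0.266)·(0.878) / ((0.302)·(0.0408)) = 19.0
Q = 19.0 > K = 2.15, so the reverse reaction proceeds.

in the reverse direction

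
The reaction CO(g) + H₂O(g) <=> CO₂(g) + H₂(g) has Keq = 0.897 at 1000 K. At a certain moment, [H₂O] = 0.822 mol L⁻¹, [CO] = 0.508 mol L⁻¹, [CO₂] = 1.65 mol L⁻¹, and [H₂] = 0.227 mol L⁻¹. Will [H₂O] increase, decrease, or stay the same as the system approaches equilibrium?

Q = [CO₂]·[H₂] / ([CO]·[H₂O]) = (1.65)·(0.227) / ((0.508)·(0.822)) = 0.897
Q = 0.897 = Keq; the system is at equilibrium.

stay the same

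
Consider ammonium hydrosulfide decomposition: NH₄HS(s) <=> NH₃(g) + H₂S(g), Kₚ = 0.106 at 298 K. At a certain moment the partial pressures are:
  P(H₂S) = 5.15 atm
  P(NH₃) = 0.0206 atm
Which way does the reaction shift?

no net change (already at equilibrium)

(NH₄HS is a pure solid — omitted from Qₚ.)
Qₚ = P(NH₃)·P(H₂S) = (0.0206)·(5.15) = 0.106
Qₚ = 0.106 = Kₚ, so the system is already at equilibrium.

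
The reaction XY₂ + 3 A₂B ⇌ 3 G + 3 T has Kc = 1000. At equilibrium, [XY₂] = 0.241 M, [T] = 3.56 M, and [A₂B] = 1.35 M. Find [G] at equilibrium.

[G] = 2.36 M

At equilibrium, Kc = [G]³·[T]³ / ([XY₂]·[A₂B]³) = 1000.
([G])³·(3.56)³ / ((0.241)·(1.35)³) = 1000
[G]³ = 13.1 ⇒ [G] = 2.36 M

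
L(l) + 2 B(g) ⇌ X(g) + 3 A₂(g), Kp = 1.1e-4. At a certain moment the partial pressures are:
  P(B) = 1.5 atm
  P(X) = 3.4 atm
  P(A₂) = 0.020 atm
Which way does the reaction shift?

(L is a pure liquid — omitted from Qp.)
Qp = P(X)·P(A₂)³ / P(B)² = (3.4)·(0.020)³ / (1.5)² = 1.2e-5
Qp = 1.2e-5 < Kp = 1.1e-4, so the forward reaction proceeds.

toward products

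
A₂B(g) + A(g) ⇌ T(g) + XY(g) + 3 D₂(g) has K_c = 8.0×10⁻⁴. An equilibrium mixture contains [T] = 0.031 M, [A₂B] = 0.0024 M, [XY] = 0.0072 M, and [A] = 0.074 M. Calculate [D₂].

At equilibrium, K_c = [T]·[XY]·[D₂]³ / ([A₂B]·[A]) = 8.0×10⁻⁴.
(0.031)·(0.0072)·([D₂])³ / ((0.0024)·(0.074)) = 8.0×10⁻⁴
[D₂]³ = 6.37×10⁻⁴ ⇒ [D₂] = 0.086 M

[D₂] = 0.086 M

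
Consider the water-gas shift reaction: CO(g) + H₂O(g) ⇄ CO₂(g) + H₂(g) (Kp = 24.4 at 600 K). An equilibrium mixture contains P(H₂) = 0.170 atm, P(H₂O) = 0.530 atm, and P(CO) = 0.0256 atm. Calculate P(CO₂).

P(CO₂) = 1.95 atm

At equilibrium, Kp = P(CO₂)·P(H₂) / (P(CO)·P(H₂O)) = 24.4.
(P(CO₂))·(0.170) / ((0.0256)·(0.530)) = 24.4
P(CO₂) = 1.95 atm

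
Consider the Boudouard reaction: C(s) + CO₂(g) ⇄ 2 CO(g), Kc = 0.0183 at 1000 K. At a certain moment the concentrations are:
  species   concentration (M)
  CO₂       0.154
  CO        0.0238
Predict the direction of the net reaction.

to the right

(C is a pure solid — omitted from Qc.)
Qc = [CO]² / [CO₂] = (0.0238)² / (0.154) = 0.00368
Qc = 0.00368 < Kc = 0.0183, so the forward reaction proceeds.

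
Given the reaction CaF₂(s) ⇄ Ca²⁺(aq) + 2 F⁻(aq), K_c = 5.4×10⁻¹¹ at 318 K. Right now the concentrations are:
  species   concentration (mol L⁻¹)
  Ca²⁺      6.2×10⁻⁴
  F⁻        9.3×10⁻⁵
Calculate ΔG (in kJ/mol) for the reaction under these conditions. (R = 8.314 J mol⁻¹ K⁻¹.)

ΔG = -6.11 kJ/mol

(CaF₂ is a pure solid — omitted from Q_c.)
Q_c = [Ca²⁺]·[F⁻]² = (6.2×10⁻⁴)·(9.3×10⁻⁵)² = 5.36×10⁻¹²
ΔG = RT ln(Q_c/K_c) = (8.314 J mol⁻¹ K⁻¹)(318 K) × ln(5.36×10⁻¹²/5.4×10⁻¹¹)
   = (2.644 kJ/mol)(-2.310) = -6.11 kJ/mol
ΔG < 0, so the forward reaction is spontaneous (proceeds forward).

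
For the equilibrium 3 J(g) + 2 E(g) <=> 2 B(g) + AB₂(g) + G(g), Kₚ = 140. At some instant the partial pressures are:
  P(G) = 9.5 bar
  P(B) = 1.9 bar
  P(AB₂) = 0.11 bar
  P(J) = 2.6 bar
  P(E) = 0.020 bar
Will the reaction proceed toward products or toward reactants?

to the left

Qₚ = P(B)²·P(AB₂)·P(G) / (P(J)³·P(E)²) = (1.9)²·(0.11)·(9.5) / ((2.6)³·(0.020)²) = 540
Qₚ = 540 > Kₚ = 140, so the reverse reaction proceeds.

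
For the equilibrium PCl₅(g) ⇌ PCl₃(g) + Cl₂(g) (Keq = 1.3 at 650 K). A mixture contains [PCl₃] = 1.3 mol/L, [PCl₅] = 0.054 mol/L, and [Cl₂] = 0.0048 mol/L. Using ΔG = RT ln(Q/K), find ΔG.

ΔG = -13.1 kJ/mol

Q = [PCl₃]·[Cl₂] / [PCl₅] = (1.3)·(0.0048) / (0.054) = 0.116
ΔG = RT ln(Q/Keq) = (8.314 J mol⁻¹ K⁻¹)(650 K) × ln(0.116/1.3)
   = (5.404 kJ/mol)(-2.417) = -13.1 kJ/mol
ΔG < 0, so the forward reaction is spontaneous (proceeds forward).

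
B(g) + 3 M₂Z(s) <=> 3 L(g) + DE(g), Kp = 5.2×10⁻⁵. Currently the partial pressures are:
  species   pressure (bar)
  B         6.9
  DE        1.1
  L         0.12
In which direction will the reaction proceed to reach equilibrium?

toward reactants

(M₂Z is a pure solid — omitted from Qp.)
Qp = P(L)³·P(DE) / P(B) = (0.12)³·(1.1) / (6.9) = 2.8×10⁻⁴
Qp = 2.8×10⁻⁴ > Kp = 5.2×10⁻⁵, so the reverse reaction proceeds.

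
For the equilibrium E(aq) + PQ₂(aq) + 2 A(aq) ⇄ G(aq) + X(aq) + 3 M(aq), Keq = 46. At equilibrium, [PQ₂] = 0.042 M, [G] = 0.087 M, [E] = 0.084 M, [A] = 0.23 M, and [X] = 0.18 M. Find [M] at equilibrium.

[M] = 0.82 M

At equilibrium, Keq = [G]·[X]·[M]³ / ([E]·[PQ₂]·[A]²) = 46.
(0.087)·(0.18)·([M])³ / ((0.084)·(0.042)·(0.23)²) = 46
[M]³ = 0.548 ⇒ [M] = 0.82 M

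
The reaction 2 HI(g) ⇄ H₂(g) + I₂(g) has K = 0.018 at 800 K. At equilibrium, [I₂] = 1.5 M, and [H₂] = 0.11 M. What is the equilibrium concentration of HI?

[HI] = 3.0 M

At equilibrium, K = [H₂]·[I₂] / [HI]² = 0.018.
(0.11)·(1.5) / ([HI])² = 0.018
[HI]² = 9.17 ⇒ [HI] = 3.0 M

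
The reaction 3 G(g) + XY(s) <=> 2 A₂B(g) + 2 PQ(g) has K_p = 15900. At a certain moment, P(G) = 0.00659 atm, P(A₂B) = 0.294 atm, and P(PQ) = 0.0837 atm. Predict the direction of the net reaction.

(XY is a pure solid — omitted from Q_p.)
Q_p = P(A₂B)²·P(PQ)² / P(G)³ = (0.294)²·(0.0837)² / (0.00659)³ = 2120
Q_p = 2120 < K_p = 15900, so the forward reaction proceeds.

toward products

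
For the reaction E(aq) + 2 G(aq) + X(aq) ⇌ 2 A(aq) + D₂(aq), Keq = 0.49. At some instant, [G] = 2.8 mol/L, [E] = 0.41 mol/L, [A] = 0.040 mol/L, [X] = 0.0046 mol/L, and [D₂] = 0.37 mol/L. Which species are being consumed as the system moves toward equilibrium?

Q = [A]²·[D₂] / ([E]·[G]²·[X]) = (0.040)²·(0.37) / ((0.41)·(2.8)²·(0.0046)) = 0.040
Q = 0.040 < Keq = 0.49: net forward reaction.

E, G, X (reactants)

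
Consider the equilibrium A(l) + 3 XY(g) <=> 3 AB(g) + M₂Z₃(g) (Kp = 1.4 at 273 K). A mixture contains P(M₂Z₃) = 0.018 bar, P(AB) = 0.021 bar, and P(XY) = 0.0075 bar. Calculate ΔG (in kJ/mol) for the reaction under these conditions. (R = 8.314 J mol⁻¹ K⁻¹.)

(A is a pure liquid — omitted from Qp.)
Qp = P(AB)³·P(M₂Z₃) / P(XY)³ = (0.021)³·(0.018) / (0.0075)³ = 0.395
ΔG = RT ln(Qp/Kp) = (8.314 J mol⁻¹ K⁻¹)(273 K) × ln(0.395/1.4)
   = (2.270 kJ/mol)(-1.265) = -2.87 kJ/mol
ΔG < 0, so the forward reaction is spontaneous (proceeds forward).

ΔG = -2.87 kJ/mol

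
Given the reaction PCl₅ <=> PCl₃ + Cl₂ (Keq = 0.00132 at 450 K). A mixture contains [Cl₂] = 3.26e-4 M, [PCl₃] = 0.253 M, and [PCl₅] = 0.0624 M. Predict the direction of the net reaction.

no net change (already at equilibrium)

Q = [PCl₃]·[Cl₂] / [PCl₅] = (0.253)·(3.26e-4) / (0.0624) = 0.00132
Q = 0.00132 = Keq, so the system is already at equilibrium.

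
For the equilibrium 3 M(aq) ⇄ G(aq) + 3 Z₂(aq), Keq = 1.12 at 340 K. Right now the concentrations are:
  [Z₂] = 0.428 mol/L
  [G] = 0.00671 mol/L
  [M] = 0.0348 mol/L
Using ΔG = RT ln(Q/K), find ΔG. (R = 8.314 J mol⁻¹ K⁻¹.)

Q = [G]·[Z₂]³ / [M]³ = (0.00671)·(0.428)³ / (0.0348)³ = 12.5
ΔG = RT ln(Q/Keq) = (8.314 J mol⁻¹ K⁻¹)(340 K) × ln(12.5/1.12)
   = (2.827 kJ/mol)(2.412) = 6.82 kJ/mol
ΔG > 0, so the forward reaction is non-spontaneous (proceeds in reverse).

ΔG = 6.82 kJ/mol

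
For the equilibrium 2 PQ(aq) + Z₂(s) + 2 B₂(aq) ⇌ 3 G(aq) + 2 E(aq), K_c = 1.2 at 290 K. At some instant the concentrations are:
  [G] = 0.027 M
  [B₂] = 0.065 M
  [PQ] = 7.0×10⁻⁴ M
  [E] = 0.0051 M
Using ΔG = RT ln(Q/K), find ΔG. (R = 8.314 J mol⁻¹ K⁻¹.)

ΔG = -3.81 kJ/mol

(Z₂ is a pure solid — omitted from Q_c.)
Q_c = [G]³·[E]² / ([PQ]²·[B₂]²) = (0.027)³·(0.0051)² / ((7.0×10⁻⁴)²·(0.065)²) = 0.247
ΔG = RT ln(Q_c/K_c) = (8.314 J mol⁻¹ K⁻¹)(290 K) × ln(0.247/1.2)
   = (2.411 kJ/mol)(-1.581) = -3.81 kJ/mol
ΔG < 0, so the forward reaction is spontaneous (proceeds forward).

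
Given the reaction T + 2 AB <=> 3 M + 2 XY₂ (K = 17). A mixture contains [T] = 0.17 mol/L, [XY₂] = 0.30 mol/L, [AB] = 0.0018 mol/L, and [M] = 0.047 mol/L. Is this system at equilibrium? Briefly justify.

Q = [M]³·[XY₂]² / ([T]·[AB]²) = (0.047)³·(0.30)² / ((0.17)·(0.0018)²) = 17
Q = 17 = K; the system is at equilibrium.

yes, at equilibrium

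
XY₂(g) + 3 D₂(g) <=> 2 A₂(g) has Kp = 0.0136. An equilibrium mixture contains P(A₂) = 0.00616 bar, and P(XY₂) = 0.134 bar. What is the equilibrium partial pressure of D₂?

At equilibrium, Kp = P(A₂)² / (P(XY₂)·P(D₂)³) = 0.0136.
(0.00616)² / ((0.134)·(P(D₂))³) = 0.0136
P(D₂)³ = 0.0208 ⇒ P(D₂) = 0.275 bar

P(D₂) = 0.275 bar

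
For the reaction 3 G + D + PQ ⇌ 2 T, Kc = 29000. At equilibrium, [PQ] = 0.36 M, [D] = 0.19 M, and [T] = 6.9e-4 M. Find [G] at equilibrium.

At equilibrium, Kc = [T]² / ([G]³·[D]·[PQ]) = 29000.
(6.9e-4)² / (([G])³·(0.19)·(0.36)) = 29000
[G]³ = 2.40e-10 ⇒ [G] = 6.2e-4 M

[G] = 6.2e-4 M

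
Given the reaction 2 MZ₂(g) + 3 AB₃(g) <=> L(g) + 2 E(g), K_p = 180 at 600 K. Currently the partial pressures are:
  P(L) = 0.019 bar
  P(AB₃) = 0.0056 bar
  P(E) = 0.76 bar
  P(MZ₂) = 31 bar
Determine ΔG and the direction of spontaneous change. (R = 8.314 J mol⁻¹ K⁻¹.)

Q_p = P(L)·P(E)² / (P(MZ₂)²·P(AB₃)³) = (0.019)·(0.76)² / ((31)²·(0.0056)³) = 65.0
ΔG = RT ln(Q_p/K_p) = (8.314 J mol⁻¹ K⁻¹)(600 K) × ln(65.0/180)
   = (4.988 kJ/mol)(-1.019) = -5.08 kJ/mol
ΔG < 0, so the forward reaction is spontaneous (proceeds forward).

ΔG = -5.08 kJ/mol; the forward reaction is spontaneous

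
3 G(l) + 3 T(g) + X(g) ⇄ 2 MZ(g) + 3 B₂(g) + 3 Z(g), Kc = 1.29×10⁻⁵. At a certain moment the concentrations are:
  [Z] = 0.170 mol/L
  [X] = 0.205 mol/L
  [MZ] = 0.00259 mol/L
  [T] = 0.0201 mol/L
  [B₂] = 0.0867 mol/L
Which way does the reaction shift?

(G is a pure liquid — omitted from Qc.)
Qc = [MZ]²·[B₂]³·[Z]³ / ([T]³·[X]) = (0.00259)²·(0.0867)³·(0.170)³ / ((0.0201)³·(0.205)) = 1.29×10⁻⁵
Qc = 1.29×10⁻⁵ = Kc, so the system is already at equilibrium.

at equilibrium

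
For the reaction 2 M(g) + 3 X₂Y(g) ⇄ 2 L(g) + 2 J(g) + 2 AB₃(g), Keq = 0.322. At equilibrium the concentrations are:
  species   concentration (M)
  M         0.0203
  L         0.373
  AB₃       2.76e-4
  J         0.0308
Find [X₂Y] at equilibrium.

[X₂Y] = 0.00423 M

At equilibrium, Keq = [L]²·[J]²·[AB₃]² / ([M]²·[X₂Y]³) = 0.322.
(0.373)²·(0.0308)²·(2.76e-4)² / ((0.0203)²·([X₂Y])³) = 0.322
[X₂Y]³ = 7.58e-8 ⇒ [X₂Y] = 0.00423 M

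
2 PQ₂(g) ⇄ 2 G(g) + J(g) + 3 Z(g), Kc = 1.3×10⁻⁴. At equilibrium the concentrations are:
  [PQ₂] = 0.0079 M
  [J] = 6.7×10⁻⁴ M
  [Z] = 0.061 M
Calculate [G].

At equilibrium, Kc = [G]²·[J]·[Z]³ / [PQ₂]² = 1.3×10⁻⁴.
([G])²·(6.7×10⁻⁴)·(0.061)³ / (0.0079)² = 1.3×10⁻⁴
[G]² = 0.0533 ⇒ [G] = 0.23 M

[G] = 0.23 M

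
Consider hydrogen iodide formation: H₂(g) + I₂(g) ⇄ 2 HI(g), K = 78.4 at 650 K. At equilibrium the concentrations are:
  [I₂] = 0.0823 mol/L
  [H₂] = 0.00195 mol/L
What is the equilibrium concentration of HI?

[HI] = 0.112 mol/L

At equilibrium, K = [HI]² / ([H₂]·[I₂]) = 78.4.
([HI])² / ((0.00195)·(0.0823)) = 78.4
[HI]² = 0.0126 ⇒ [HI] = 0.112 mol/L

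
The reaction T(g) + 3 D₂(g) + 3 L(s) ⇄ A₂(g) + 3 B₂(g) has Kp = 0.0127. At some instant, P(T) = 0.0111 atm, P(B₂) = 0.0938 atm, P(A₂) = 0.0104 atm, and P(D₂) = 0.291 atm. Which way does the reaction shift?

(L is a pure solid — omitted from Qp.)
Qp = P(A₂)·P(B₂)³ / (P(T)·P(D₂)³) = (0.0104)·(0.0938)³ / ((0.0111)·(0.291)³) = 0.0314
Qp = 0.0314 > Kp = 0.0127, so the reverse reaction proceeds.

toward reactants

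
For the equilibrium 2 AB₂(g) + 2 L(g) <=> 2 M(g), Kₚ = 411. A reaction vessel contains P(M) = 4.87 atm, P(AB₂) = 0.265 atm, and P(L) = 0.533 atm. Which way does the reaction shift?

Qₚ = P(M)² / (P(AB₂)²·P(L)²) = (4.87)² / ((0.265)²·(0.533)²) = 1190
Qₚ = 1190 > Kₚ = 411, so the reverse reaction proceeds.

reverse (toward reactants)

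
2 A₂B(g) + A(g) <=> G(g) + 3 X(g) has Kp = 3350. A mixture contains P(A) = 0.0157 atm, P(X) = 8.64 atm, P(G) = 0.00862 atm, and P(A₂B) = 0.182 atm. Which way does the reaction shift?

Qp = P(G)·P(X)³ / (P(A₂B)²·P(A)) = (0.00862)·(8.64)³ / ((0.182)²·(0.0157)) = 10700
Qp = 10700 > Kp = 3350, so the reverse reaction proceeds.

toward reactants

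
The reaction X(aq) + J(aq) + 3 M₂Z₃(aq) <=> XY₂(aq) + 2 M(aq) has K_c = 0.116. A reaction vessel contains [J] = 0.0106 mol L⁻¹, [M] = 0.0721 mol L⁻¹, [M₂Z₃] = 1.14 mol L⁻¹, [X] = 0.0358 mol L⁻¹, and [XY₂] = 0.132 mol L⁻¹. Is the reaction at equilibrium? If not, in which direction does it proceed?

in the reverse direction

Q_c = [XY₂]·[M]² / ([X]·[J]·[M₂Z₃]³) = (0.132)·(0.0721)² / ((0.0358)·(0.0106)·(1.14)³) = 1.22
Q_c = 1.22 > K_c = 0.116, so the reverse reaction proceeds.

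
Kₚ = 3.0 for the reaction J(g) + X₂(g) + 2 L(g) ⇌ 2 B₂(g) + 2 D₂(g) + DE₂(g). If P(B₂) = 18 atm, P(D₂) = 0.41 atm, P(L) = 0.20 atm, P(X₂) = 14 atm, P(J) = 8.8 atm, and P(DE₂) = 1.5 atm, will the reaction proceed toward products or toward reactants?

toward reactants

Qₚ = P(B₂)²·P(D₂)²·P(DE₂) / (P(J)·P(X₂)·P(L)²) = (18)²·(0.41)²·(1.5) / ((8.8)·(14)·(0.20)²) = 17
Qₚ = 17 > Kₚ = 3.0, so the reverse reaction proceeds.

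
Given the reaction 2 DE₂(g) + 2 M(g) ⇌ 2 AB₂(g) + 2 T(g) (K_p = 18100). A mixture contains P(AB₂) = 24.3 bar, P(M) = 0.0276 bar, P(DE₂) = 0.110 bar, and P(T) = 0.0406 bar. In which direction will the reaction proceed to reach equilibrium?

in the reverse direction

Q_p = P(AB₂)²·P(T)² / (P(DE₂)²·P(M)²) = (24.3)²·(0.0406)² / ((0.110)²·(0.0276)²) = 1.06e5
Q_p = 1.06e5 > K_p = 18100, so the reverse reaction proceeds.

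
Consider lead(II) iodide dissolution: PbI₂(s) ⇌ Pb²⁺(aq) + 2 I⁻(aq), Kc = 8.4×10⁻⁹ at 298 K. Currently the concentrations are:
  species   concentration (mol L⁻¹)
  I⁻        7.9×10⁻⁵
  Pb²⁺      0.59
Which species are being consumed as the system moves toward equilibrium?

PbI₂ (reactants)

(PbI₂ is a pure solid — omitted from Qc.)
Qc = [Pb²⁺]·[I⁻]² = (0.59)·(7.9×10⁻⁵)² = 3.7×10⁻⁹
Qc = 3.7×10⁻⁹ < Kc = 8.4×10⁻⁹: net forward reaction.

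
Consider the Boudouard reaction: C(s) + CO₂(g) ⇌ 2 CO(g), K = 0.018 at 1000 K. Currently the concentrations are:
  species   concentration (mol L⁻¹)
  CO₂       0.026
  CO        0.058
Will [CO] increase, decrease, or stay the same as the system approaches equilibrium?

(C is a pure solid — omitted from Q.)
Q = [CO]² / [CO₂] = (0.058)² / (0.026) = 0.13
Q = 0.13 > K = 0.018: net reverse reaction.
CO is a product, so it decreases.

decrease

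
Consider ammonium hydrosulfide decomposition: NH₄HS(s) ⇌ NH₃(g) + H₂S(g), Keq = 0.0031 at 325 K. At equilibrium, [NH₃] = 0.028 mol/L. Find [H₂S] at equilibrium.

(NH₄HS is a pure solid — omitted from Keq.)
At equilibrium, Keq = [NH₃]·[H₂S] = 0.0031.
(0.028)·([H₂S]) = 0.0031
[H₂S] = 0.111 = 0.11 mol/L

[H₂S] = 0.11 mol/L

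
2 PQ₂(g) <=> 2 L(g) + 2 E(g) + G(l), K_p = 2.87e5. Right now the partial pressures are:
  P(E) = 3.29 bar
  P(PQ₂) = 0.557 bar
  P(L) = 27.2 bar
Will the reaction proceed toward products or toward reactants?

forward (toward products)

(G is a pure liquid — omitted from Q_p.)
Q_p = P(L)²·P(E)² / P(PQ₂)² = (27.2)²·(3.29)² / (0.557)² = 25800
Q_p = 25800 < K_p = 2.87e5, so the forward reaction proceeds.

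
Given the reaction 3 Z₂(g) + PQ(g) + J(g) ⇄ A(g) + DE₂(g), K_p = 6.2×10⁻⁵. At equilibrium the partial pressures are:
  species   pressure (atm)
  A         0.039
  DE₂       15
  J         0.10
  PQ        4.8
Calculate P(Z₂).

P(Z₂) = 27 atm

At equilibrium, K_p = P(A)·P(DE₂) / (P(Z₂)³·P(PQ)·P(J)) = 6.2×10⁻⁵.
(0.039)·(15) / ((P(Z₂))³·(4.8)·(0.10)) = 6.2×10⁻⁵
P(Z₂)³ = 19700 ⇒ P(Z₂) = 27 atm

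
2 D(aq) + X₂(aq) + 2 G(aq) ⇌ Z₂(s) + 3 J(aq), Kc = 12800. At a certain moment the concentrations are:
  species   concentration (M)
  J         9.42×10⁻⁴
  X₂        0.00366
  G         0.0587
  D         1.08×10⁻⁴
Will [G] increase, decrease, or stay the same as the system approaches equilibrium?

decrease

(Z₂ is a pure solid — omitted from Qc.)
Qc = [J]³ / ([D]²·[X₂]·[G]²) = (9.42×10⁻⁴)³ / ((1.08×10⁻⁴)²·(0.00366)·(0.0587)²) = 5680
Qc = 5680 < Kc = 12800: net forward reaction.
G is a reactant, so it decreases.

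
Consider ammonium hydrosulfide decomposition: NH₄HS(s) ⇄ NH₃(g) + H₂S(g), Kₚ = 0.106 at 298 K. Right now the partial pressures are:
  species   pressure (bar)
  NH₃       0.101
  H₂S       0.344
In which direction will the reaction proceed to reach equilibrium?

to the right

(NH₄HS is a pure solid — omitted from Qₚ.)
Qₚ = P(NH₃)·P(H₂S) = (0.101)·(0.344) = 0.0347
Qₚ = 0.0347 < Kₚ = 0.106, so the forward reaction proceeds.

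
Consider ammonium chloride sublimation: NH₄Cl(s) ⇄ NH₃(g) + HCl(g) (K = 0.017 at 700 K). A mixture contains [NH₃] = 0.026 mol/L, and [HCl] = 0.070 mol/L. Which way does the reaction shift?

(NH₄Cl is a pure solid — omitted from Q.)
Q = [NH₃]·[HCl] = (0.026)·(0.070) = 0.0018
Q = 0.0018 < K = 0.017, so the forward reaction proceeds.

to the right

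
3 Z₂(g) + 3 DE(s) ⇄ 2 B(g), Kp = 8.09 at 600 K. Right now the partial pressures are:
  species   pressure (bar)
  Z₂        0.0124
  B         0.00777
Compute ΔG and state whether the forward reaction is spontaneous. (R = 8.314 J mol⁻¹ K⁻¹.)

(DE is a pure solid — omitted from Qp.)
Qp = P(B)² / P(Z₂)³ = (0.00777)² / (0.0124)³ = 31.7
ΔG = RT ln(Qp/Kp) = (8.314 J mol⁻¹ K⁻¹)(600 K) × ln(31.7/8.09)
   = (4.988 kJ/mol)(1.366) = 6.81 kJ/mol
ΔG > 0, so the forward reaction is non-spontaneous (proceeds in reverse).

ΔG = 6.81 kJ/mol; the forward reaction is non-spontaneous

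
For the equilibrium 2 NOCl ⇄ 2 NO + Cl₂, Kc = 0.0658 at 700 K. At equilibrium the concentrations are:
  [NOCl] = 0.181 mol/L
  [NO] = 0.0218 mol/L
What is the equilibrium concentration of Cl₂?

[Cl₂] = 4.54 mol/L

At equilibrium, Kc = [NO]²·[Cl₂] / [NOCl]² = 0.0658.
(0.0218)²·([Cl₂]) / (0.181)² = 0.0658
[Cl₂] = 4.54 mol/L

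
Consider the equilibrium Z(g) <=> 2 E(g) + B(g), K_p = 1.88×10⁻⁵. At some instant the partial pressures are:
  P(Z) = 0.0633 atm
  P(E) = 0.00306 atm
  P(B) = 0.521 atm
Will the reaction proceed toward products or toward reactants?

Q_p = P(E)²·P(B) / P(Z) = (0.00306)²·(0.521) / (0.0633) = 7.71×10⁻⁵
Q_p = 7.71×10⁻⁵ > K_p = 1.88×10⁻⁵, so the reverse reaction proceeds.

to the left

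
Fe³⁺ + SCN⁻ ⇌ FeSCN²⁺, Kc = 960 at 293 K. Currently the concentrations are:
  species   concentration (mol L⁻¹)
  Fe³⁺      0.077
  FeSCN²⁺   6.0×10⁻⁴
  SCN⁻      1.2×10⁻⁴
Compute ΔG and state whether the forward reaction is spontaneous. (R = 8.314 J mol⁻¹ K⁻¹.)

ΔG = -6.56 kJ/mol; the forward reaction is spontaneous

Qc = [FeSCN²⁺] / ([Fe³⁺]·[SCN⁻]) = (6.0×10⁻⁴) / ((0.077)·(1.2×10⁻⁴)) = 64.9
ΔG = RT ln(Qc/Kc) = (8.314 J mol⁻¹ K⁻¹)(293 K) × ln(64.9/960)
   = (2.436 kJ/mol)(-2.694) = -6.56 kJ/mol
ΔG < 0, so the forward reaction is spontaneous (proceeds forward).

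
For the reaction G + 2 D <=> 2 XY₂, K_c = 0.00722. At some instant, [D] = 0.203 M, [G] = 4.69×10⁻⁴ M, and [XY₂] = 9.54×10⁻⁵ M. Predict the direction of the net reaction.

Q_c = [XY₂]² / ([G]·[D]²) = (9.54×10⁻⁵)² / ((4.69×10⁻⁴)·(0.203)²) = 4.71×10⁻⁴
Q_c = 4.71×10⁻⁴ < K_c = 0.00722, so the forward reaction proceeds.

forward (toward products)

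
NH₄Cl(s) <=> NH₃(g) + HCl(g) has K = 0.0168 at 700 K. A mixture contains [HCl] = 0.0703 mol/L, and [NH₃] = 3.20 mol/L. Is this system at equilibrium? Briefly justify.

(NH₄Cl is a pure solid — omitted from Q.)
Q = [NH₃]·[HCl] = (3.20)·(0.0703) = 0.225
Q = 0.225 > K = 0.0168: net reverse reaction.

no; Q > K, reaction proceeds in reverse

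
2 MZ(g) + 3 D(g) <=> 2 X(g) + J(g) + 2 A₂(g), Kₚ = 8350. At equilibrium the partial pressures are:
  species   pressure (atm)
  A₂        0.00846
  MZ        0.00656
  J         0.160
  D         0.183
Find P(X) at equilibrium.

At equilibrium, Kₚ = P(X)²·P(J)·P(A₂)² / (P(MZ)²·P(D)³) = 8350.
(P(X))²·(0.160)·(0.00846)² / ((0.00656)²·(0.183)³) = 8350
P(X)² = 192 ⇒ P(X) = 13.9 atm

P(X) = 13.9 atm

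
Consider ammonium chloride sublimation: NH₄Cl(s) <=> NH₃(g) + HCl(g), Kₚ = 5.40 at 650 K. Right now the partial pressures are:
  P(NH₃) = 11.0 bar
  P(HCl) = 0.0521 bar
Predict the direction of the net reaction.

(NH₄Cl is a pure solid — omitted from Qₚ.)
Qₚ = P(NH₃)·P(HCl) = (11.0)·(0.0521) = 0.573
Qₚ = 0.573 < Kₚ = 5.40, so the forward reaction proceeds.

forward (toward products)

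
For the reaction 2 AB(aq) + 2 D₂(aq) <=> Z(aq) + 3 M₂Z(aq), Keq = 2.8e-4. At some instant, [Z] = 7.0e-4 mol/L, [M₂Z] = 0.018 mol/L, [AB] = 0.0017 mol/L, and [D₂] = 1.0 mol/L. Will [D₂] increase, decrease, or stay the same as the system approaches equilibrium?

Q = [Z]·[M₂Z]³ / ([AB]²·[D₂]²) = (7.0e-4)·(0.018)³ / ((0.0017)²·(1.0)²) = 0.0014
Q = 0.0014 > Keq = 2.8e-4: net reverse reaction.
D₂ is a reactant, so it increases.

increase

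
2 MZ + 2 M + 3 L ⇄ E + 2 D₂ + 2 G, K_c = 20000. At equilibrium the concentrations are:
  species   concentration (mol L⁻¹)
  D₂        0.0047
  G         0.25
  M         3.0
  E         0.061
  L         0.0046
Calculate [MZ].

At equilibrium, K_c = [E]·[D₂]²·[G]² / ([MZ]²·[M]²·[L]³) = 20000.
(0.061)·(0.0047)²·(0.25)² / (([MZ])²·(3.0)²·(0.0046)³) = 20000
[MZ]² = 4.81e-6 ⇒ [MZ] = 0.0022 mol L⁻¹

[MZ] = 0.0022 mol L⁻¹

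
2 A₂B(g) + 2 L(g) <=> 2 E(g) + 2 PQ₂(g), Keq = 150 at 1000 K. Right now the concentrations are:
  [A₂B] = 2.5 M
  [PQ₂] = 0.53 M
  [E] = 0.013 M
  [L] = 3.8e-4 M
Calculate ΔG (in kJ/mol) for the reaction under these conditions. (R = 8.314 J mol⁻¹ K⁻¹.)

ΔG = -8.71 kJ/mol

Q = [E]²·[PQ₂]² / ([A₂B]²·[L]²) = (0.013)²·(0.53)² / ((2.5)²·(3.8e-4)²) = 52.6
ΔG = RT ln(Q/Keq) = (8.314 J mol⁻¹ K⁻¹)(1000 K) × ln(52.6/150)
   = (8.314 kJ/mol)(-1.048) = -8.71 kJ/mol
ΔG < 0, so the forward reaction is spontaneous (proceeds forward).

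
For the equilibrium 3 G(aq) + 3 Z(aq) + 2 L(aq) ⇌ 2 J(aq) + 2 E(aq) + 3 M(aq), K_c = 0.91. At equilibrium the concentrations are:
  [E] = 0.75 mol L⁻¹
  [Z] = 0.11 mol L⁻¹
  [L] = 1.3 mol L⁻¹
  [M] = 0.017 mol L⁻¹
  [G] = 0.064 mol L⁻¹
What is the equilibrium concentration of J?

[J] = 0.44 mol L⁻¹

At equilibrium, K_c = [J]²·[E]²·[M]³ / ([G]³·[Z]³·[L]²) = 0.91.
([J])²·(0.75)²·(0.017)³ / ((0.064)³·(0.11)³·(1.3)²) = 0.91
[J]² = 0.194 ⇒ [J] = 0.44 mol L⁻¹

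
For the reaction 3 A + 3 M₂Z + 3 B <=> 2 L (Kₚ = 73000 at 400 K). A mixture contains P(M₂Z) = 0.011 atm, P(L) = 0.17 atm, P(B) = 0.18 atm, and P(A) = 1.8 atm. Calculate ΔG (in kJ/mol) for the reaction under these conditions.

Qₚ = P(L)² / (P(A)³·P(M₂Z)³·P(B)³) = (0.17)² / ((1.8)³·(0.011)³·(0.18)³) = 6.38e5
ΔG = RT ln(Qₚ/Kₚ) = (8.314 J mol⁻¹ K⁻¹)(400 K) × ln(6.38e5/73000)
   = (3.326 kJ/mol)(2.168) = 7.21 kJ/mol
ΔG > 0, so the forward reaction is non-spontaneous (proceeds in reverse).

ΔG = 7.21 kJ/mol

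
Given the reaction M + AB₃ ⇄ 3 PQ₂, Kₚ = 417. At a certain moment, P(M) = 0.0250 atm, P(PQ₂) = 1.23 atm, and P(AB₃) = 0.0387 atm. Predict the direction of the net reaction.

in the reverse direction

Qₚ = P(PQ₂)³ / (P(M)·P(AB₃)) = (1.23)³ / ((0.0250)·(0.0387)) = 1920
Qₚ = 1920 > Kₚ = 417, so the reverse reaction proceeds.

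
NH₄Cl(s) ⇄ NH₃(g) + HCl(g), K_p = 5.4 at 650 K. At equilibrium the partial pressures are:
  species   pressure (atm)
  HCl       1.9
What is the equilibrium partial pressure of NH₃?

P(NH₃) = 2.8 atm

(NH₄Cl is a pure solid — omitted from K_p.)
At equilibrium, K_p = P(NH₃)·P(HCl) = 5.4.
(P(NH₃))·(1.9) = 5.4
P(NH₃) = 2.84 = 2.8 atm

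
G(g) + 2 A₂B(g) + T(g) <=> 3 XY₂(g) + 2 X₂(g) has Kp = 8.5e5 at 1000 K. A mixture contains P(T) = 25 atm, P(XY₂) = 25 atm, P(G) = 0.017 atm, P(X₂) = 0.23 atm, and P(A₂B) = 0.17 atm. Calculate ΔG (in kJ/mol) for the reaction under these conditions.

Qp = P(XY₂)³·P(X₂)² / (P(G)·P(A₂B)²·P(T)) = (25)³·(0.23)² / ((0.017)·(0.17)²·(25)) = 67300
ΔG = RT ln(Qp/Kp) = (8.314 J mol⁻¹ K⁻¹)(1000 K) × ln(67300/8.5e5)
   = (8.314 kJ/mol)(-2.536) = -21.1 kJ/mol
ΔG < 0, so the forward reaction is spontaneous (proceeds forward).

ΔG = -21.1 kJ/mol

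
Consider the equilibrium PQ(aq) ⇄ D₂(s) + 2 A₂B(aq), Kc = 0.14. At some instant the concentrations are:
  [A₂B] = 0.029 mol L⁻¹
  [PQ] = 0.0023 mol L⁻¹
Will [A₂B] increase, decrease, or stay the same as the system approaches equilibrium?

(D₂ is a pure solid — omitted from Qc.)
Qc = [A₂B]² / [PQ] = (0.029)² / (0.0023) = 0.37
Qc = 0.37 > Kc = 0.14: net reverse reaction.
A₂B is a product, so it decreases.

decrease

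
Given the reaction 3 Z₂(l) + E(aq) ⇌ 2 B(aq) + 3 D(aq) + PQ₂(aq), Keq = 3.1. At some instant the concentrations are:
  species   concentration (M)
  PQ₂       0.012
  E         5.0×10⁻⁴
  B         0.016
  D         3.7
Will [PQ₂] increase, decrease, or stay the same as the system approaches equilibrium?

(Z₂ is a pure liquid — omitted from Q.)
Q = [B]²·[D]³·[PQ₂] / [E] = (0.016)²·(3.7)³·(0.012) / (5.0×10⁻⁴) = 0.31
Q = 0.31 < Keq = 3.1: net forward reaction.
PQ₂ is a product, so it increases.

increase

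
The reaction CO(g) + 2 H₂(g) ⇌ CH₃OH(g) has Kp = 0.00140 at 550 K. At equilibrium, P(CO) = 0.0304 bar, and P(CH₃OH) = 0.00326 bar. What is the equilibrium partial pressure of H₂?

At equilibrium, Kp = P(CH₃OH) / (P(CO)·P(H₂)²) = 0.00140.
(0.00326) / ((0.0304)·(P(H₂))²) = 0.00140
P(H₂)² = 76.6 ⇒ P(H₂) = 8.75 bar

P(H₂) = 8.75 bar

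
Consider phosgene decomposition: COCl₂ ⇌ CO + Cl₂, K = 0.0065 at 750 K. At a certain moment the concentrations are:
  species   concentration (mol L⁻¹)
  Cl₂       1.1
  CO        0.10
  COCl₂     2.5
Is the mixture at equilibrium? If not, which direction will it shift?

Q = [CO]·[Cl₂] / [COCl₂] = (0.10)·(1.1) / (2.5) = 0.044
Q = 0.044 > K = 0.0065: net reverse reaction.

no; Q > K, reaction proceeds in reverse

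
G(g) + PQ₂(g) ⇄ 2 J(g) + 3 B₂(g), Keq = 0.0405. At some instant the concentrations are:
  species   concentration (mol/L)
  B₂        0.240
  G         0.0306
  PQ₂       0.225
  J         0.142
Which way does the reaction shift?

neither direction; the system is at equilibrium

Q = [J]²·[B₂]³ / ([G]·[PQ₂]) = (0.142)²·(0.240)³ / ((0.0306)·(0.225)) = 0.0405
Q = 0.0405 = Keq, so the system is already at equilibrium.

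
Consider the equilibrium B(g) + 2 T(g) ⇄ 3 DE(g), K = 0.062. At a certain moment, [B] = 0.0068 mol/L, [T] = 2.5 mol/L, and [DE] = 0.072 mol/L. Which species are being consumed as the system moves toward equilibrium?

Q = [DE]³ / ([B]·[T]²) = (0.072)³ / ((0.0068)·(2.5)²) = 0.0088
Q = 0.0088 < K = 0.062: net forward reaction.

B, T (reactants)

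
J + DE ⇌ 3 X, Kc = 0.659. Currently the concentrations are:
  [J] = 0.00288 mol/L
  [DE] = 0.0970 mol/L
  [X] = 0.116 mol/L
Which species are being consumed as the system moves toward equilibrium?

X (products)

Qc = [X]³ / ([J]·[DE]) = (0.116)³ / ((0.00288)·(0.0970)) = 5.59
Qc = 5.59 > Kc = 0.659: net reverse reaction.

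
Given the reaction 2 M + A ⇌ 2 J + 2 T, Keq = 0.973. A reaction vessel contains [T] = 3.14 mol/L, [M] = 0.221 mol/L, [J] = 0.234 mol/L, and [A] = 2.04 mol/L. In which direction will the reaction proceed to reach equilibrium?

Q = [J]²·[T]² / ([M]²·[A]) = (0.234)²·(3.14)² / ((0.221)²·(2.04)) = 5.42
Q = 5.42 > Keq = 0.973, so the reverse reaction proceeds.

toward reactants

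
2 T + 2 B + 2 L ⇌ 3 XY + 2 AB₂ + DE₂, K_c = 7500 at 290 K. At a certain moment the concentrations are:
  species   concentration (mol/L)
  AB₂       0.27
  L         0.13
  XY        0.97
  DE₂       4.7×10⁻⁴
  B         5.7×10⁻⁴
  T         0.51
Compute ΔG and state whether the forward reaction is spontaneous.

ΔG = 2.58 kJ/mol; the forward reaction is non-spontaneous

Q_c = [XY]³·[AB₂]²·[DE₂] / ([T]²·[B]²·[L]²) = (0.97)³·(0.27)²·(4.7×10⁻⁴) / ((0.51)²·(5.7×10⁻⁴)²·(0.13)²) = 21900
ΔG = RT ln(Q_c/K_c) = (8.314 J mol⁻¹ K⁻¹)(290 K) × ln(21900/7500)
   = (2.411 kJ/mol)(1.072) = 2.58 kJ/mol
ΔG > 0, so the forward reaction is non-spontaneous (proceeds in reverse).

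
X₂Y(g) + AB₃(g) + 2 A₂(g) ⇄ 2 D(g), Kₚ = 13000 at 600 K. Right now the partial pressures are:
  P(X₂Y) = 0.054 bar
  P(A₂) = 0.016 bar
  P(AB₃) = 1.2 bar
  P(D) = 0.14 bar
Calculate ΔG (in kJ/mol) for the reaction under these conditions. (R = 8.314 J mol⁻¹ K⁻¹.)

ΔG = -12.0 kJ/mol

Qₚ = P(D)² / (P(X₂Y)·P(AB₃)·P(A₂)²) = (0.14)² / ((0.054)·(1.2)·(0.016)²) = 1180
ΔG = RT ln(Qₚ/Kₚ) = (8.314 J mol⁻¹ K⁻¹)(600 K) × ln(1180/13000)
   = (4.988 kJ/mol)(-2.399) = -12.0 kJ/mol
ΔG < 0, so the forward reaction is spontaneous (proceeds forward).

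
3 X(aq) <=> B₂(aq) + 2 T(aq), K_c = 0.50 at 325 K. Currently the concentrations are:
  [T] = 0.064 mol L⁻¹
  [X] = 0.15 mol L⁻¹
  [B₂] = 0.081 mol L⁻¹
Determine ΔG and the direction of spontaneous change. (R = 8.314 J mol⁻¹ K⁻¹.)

ΔG = -4.40 kJ/mol; the forward reaction is spontaneous

Q_c = [B₂]·[T]² / [X]³ = (0.081)·(0.064)² / (0.15)³ = 0.0983
ΔG = RT ln(Q_c/K_c) = (8.314 J mol⁻¹ K⁻¹)(325 K) × ln(0.0983/0.50)
   = (2.702 kJ/mol)(-1.627) = -4.40 kJ/mol
ΔG < 0, so the forward reaction is spontaneous (proceeds forward).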